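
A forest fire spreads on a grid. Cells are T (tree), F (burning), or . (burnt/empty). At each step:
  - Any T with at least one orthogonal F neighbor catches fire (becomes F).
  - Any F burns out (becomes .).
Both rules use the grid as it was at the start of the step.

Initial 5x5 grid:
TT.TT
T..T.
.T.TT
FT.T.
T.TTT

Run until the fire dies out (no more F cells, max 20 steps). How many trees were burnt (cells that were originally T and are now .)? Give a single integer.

Answer: 3

Derivation:
Step 1: +2 fires, +1 burnt (F count now 2)
Step 2: +1 fires, +2 burnt (F count now 1)
Step 3: +0 fires, +1 burnt (F count now 0)
Fire out after step 3
Initially T: 15, now '.': 13
Total burnt (originally-T cells now '.'): 3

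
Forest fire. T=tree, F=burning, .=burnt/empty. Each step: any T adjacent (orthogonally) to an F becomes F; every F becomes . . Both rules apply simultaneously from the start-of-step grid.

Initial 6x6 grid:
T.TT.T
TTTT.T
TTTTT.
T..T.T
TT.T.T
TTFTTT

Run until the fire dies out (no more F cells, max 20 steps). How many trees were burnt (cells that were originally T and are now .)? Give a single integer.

Step 1: +2 fires, +1 burnt (F count now 2)
Step 2: +4 fires, +2 burnt (F count now 4)
Step 3: +3 fires, +4 burnt (F count now 3)
Step 4: +3 fires, +3 burnt (F count now 3)
Step 5: +5 fires, +3 burnt (F count now 5)
Step 6: +4 fires, +5 burnt (F count now 4)
Step 7: +3 fires, +4 burnt (F count now 3)
Step 8: +0 fires, +3 burnt (F count now 0)
Fire out after step 8
Initially T: 26, now '.': 34
Total burnt (originally-T cells now '.'): 24

Answer: 24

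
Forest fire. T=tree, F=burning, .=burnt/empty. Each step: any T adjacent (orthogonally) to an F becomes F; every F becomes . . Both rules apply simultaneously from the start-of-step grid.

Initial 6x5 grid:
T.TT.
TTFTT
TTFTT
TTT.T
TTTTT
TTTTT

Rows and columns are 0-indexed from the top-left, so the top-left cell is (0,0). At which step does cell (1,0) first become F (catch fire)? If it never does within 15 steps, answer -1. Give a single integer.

Step 1: cell (1,0)='T' (+6 fires, +2 burnt)
Step 2: cell (1,0)='F' (+7 fires, +6 burnt)
  -> target ignites at step 2
Step 3: cell (1,0)='.' (+6 fires, +7 burnt)
Step 4: cell (1,0)='.' (+4 fires, +6 burnt)
Step 5: cell (1,0)='.' (+2 fires, +4 burnt)
Step 6: cell (1,0)='.' (+0 fires, +2 burnt)
  fire out at step 6

2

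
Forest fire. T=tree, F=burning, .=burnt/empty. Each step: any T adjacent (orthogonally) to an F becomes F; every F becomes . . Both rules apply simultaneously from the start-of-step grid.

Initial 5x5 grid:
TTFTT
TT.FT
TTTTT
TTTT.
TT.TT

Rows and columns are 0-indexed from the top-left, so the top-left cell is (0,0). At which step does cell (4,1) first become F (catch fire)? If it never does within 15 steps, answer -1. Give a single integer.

Step 1: cell (4,1)='T' (+4 fires, +2 burnt)
Step 2: cell (4,1)='T' (+6 fires, +4 burnt)
Step 3: cell (4,1)='T' (+4 fires, +6 burnt)
Step 4: cell (4,1)='T' (+3 fires, +4 burnt)
Step 5: cell (4,1)='F' (+2 fires, +3 burnt)
  -> target ignites at step 5
Step 6: cell (4,1)='.' (+1 fires, +2 burnt)
Step 7: cell (4,1)='.' (+0 fires, +1 burnt)
  fire out at step 7

5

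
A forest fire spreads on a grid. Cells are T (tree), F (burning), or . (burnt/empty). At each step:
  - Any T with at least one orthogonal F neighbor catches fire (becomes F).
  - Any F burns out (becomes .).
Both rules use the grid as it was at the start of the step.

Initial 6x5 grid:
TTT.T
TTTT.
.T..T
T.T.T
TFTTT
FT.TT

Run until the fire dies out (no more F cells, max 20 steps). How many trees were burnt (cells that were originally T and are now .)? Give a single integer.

Answer: 11

Derivation:
Step 1: +3 fires, +2 burnt (F count now 3)
Step 2: +3 fires, +3 burnt (F count now 3)
Step 3: +2 fires, +3 burnt (F count now 2)
Step 4: +2 fires, +2 burnt (F count now 2)
Step 5: +1 fires, +2 burnt (F count now 1)
Step 6: +0 fires, +1 burnt (F count now 0)
Fire out after step 6
Initially T: 20, now '.': 21
Total burnt (originally-T cells now '.'): 11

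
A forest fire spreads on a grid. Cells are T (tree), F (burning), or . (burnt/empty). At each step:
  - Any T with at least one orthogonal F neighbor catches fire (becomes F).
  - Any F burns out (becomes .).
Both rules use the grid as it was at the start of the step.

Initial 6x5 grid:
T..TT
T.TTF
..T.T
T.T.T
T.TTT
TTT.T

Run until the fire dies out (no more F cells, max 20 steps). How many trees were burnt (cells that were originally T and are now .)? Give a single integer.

Step 1: +3 fires, +1 burnt (F count now 3)
Step 2: +3 fires, +3 burnt (F count now 3)
Step 3: +2 fires, +3 burnt (F count now 2)
Step 4: +3 fires, +2 burnt (F count now 3)
Step 5: +1 fires, +3 burnt (F count now 1)
Step 6: +1 fires, +1 burnt (F count now 1)
Step 7: +1 fires, +1 burnt (F count now 1)
Step 8: +1 fires, +1 burnt (F count now 1)
Step 9: +1 fires, +1 burnt (F count now 1)
Step 10: +1 fires, +1 burnt (F count now 1)
Step 11: +0 fires, +1 burnt (F count now 0)
Fire out after step 11
Initially T: 19, now '.': 28
Total burnt (originally-T cells now '.'): 17

Answer: 17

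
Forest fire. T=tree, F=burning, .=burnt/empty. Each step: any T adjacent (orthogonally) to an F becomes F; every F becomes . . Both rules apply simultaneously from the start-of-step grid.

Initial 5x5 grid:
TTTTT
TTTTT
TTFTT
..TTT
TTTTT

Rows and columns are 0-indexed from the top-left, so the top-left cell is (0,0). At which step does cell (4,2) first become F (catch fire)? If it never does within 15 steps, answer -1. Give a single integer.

Step 1: cell (4,2)='T' (+4 fires, +1 burnt)
Step 2: cell (4,2)='F' (+7 fires, +4 burnt)
  -> target ignites at step 2
Step 3: cell (4,2)='.' (+7 fires, +7 burnt)
Step 4: cell (4,2)='.' (+4 fires, +7 burnt)
Step 5: cell (4,2)='.' (+0 fires, +4 burnt)
  fire out at step 5

2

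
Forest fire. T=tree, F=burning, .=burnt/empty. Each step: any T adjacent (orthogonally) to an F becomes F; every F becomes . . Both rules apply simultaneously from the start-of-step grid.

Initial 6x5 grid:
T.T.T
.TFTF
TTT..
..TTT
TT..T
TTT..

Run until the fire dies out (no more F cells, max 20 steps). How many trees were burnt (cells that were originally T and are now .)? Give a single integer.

Step 1: +5 fires, +2 burnt (F count now 5)
Step 2: +2 fires, +5 burnt (F count now 2)
Step 3: +2 fires, +2 burnt (F count now 2)
Step 4: +1 fires, +2 burnt (F count now 1)
Step 5: +1 fires, +1 burnt (F count now 1)
Step 6: +0 fires, +1 burnt (F count now 0)
Fire out after step 6
Initially T: 17, now '.': 24
Total burnt (originally-T cells now '.'): 11

Answer: 11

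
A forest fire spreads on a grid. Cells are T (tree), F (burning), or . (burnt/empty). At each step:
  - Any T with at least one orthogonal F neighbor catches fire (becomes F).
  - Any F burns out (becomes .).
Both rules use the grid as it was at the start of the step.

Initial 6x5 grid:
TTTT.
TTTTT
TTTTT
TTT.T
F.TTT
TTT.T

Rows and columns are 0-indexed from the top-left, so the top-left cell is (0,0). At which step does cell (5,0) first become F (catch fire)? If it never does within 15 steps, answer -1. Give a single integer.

Step 1: cell (5,0)='F' (+2 fires, +1 burnt)
  -> target ignites at step 1
Step 2: cell (5,0)='.' (+3 fires, +2 burnt)
Step 3: cell (5,0)='.' (+4 fires, +3 burnt)
Step 4: cell (5,0)='.' (+4 fires, +4 burnt)
Step 5: cell (5,0)='.' (+4 fires, +4 burnt)
Step 6: cell (5,0)='.' (+4 fires, +4 burnt)
Step 7: cell (5,0)='.' (+4 fires, +4 burnt)
Step 8: cell (5,0)='.' (+0 fires, +4 burnt)
  fire out at step 8

1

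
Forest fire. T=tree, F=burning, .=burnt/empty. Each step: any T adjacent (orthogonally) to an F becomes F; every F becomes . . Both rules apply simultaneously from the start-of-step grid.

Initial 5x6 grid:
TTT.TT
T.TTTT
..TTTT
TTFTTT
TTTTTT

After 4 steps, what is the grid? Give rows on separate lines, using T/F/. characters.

Step 1: 4 trees catch fire, 1 burn out
  TTT.TT
  T.TTTT
  ..FTTT
  TF.FTT
  TTFTTT
Step 2: 6 trees catch fire, 4 burn out
  TTT.TT
  T.FTTT
  ...FTT
  F...FT
  TF.FTT
Step 3: 6 trees catch fire, 6 burn out
  TTF.TT
  T..FTT
  ....FT
  .....F
  F...FT
Step 4: 4 trees catch fire, 6 burn out
  TF..TT
  T...FT
  .....F
  ......
  .....F

TF..TT
T...FT
.....F
......
.....F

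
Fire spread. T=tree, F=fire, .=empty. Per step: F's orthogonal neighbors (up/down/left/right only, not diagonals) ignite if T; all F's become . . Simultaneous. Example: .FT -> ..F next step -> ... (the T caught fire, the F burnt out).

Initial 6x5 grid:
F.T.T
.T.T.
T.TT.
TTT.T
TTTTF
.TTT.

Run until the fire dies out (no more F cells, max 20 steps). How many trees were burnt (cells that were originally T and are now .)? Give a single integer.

Answer: 15

Derivation:
Step 1: +2 fires, +2 burnt (F count now 2)
Step 2: +2 fires, +2 burnt (F count now 2)
Step 3: +3 fires, +2 burnt (F count now 3)
Step 4: +4 fires, +3 burnt (F count now 4)
Step 5: +2 fires, +4 burnt (F count now 2)
Step 6: +2 fires, +2 burnt (F count now 2)
Step 7: +0 fires, +2 burnt (F count now 0)
Fire out after step 7
Initially T: 18, now '.': 27
Total burnt (originally-T cells now '.'): 15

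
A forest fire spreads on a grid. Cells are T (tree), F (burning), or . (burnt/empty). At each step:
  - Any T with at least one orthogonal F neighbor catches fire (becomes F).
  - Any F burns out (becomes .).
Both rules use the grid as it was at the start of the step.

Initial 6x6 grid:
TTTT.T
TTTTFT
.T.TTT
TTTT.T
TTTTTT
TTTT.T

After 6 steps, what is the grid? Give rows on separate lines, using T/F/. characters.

Step 1: 3 trees catch fire, 1 burn out
  TTTT.T
  TTTF.F
  .T.TFT
  TTTT.T
  TTTTTT
  TTTT.T
Step 2: 5 trees catch fire, 3 burn out
  TTTF.F
  TTF...
  .T.F.F
  TTTT.T
  TTTTTT
  TTTT.T
Step 3: 4 trees catch fire, 5 burn out
  TTF...
  TF....
  .T....
  TTTF.F
  TTTTTT
  TTTT.T
Step 4: 6 trees catch fire, 4 burn out
  TF....
  F.....
  .F....
  TTF...
  TTTFTF
  TTTT.T
Step 5: 6 trees catch fire, 6 burn out
  F.....
  ......
  ......
  TF....
  TTF.F.
  TTTF.F
Step 6: 3 trees catch fire, 6 burn out
  ......
  ......
  ......
  F.....
  TF....
  TTF...

......
......
......
F.....
TF....
TTF...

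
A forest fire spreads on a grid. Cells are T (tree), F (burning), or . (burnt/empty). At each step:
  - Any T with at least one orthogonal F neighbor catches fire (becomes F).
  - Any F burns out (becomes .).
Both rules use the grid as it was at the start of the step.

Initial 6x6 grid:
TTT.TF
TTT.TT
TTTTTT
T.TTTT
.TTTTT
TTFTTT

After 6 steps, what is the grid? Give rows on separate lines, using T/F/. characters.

Step 1: 5 trees catch fire, 2 burn out
  TTT.F.
  TTT.TF
  TTTTTT
  T.TTTT
  .TFTTT
  TF.FTT
Step 2: 7 trees catch fire, 5 burn out
  TTT...
  TTT.F.
  TTTTTF
  T.FTTT
  .F.FTT
  F...FT
Step 3: 6 trees catch fire, 7 burn out
  TTT...
  TTT...
  TTFTF.
  T..FTF
  ....FT
  .....F
Step 4: 5 trees catch fire, 6 burn out
  TTT...
  TTF...
  TF.F..
  T...F.
  .....F
  ......
Step 5: 3 trees catch fire, 5 burn out
  TTF...
  TF....
  F.....
  T.....
  ......
  ......
Step 6: 3 trees catch fire, 3 burn out
  TF....
  F.....
  ......
  F.....
  ......
  ......

TF....
F.....
......
F.....
......
......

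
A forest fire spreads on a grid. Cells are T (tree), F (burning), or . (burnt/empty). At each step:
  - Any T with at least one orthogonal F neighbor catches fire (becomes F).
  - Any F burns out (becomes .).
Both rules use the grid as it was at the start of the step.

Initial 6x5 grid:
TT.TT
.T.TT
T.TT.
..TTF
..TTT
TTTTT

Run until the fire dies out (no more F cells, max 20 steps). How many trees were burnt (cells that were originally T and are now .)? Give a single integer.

Answer: 16

Derivation:
Step 1: +2 fires, +1 burnt (F count now 2)
Step 2: +4 fires, +2 burnt (F count now 4)
Step 3: +4 fires, +4 burnt (F count now 4)
Step 4: +3 fires, +4 burnt (F count now 3)
Step 5: +2 fires, +3 burnt (F count now 2)
Step 6: +1 fires, +2 burnt (F count now 1)
Step 7: +0 fires, +1 burnt (F count now 0)
Fire out after step 7
Initially T: 20, now '.': 26
Total burnt (originally-T cells now '.'): 16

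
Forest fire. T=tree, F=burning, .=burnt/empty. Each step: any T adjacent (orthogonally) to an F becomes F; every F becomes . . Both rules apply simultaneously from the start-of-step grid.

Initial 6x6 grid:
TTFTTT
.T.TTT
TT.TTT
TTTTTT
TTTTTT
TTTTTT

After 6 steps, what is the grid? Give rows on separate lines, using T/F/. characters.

Step 1: 2 trees catch fire, 1 burn out
  TF.FTT
  .T.TTT
  TT.TTT
  TTTTTT
  TTTTTT
  TTTTTT
Step 2: 4 trees catch fire, 2 burn out
  F...FT
  .F.FTT
  TT.TTT
  TTTTTT
  TTTTTT
  TTTTTT
Step 3: 4 trees catch fire, 4 burn out
  .....F
  ....FT
  TF.FTT
  TTTTTT
  TTTTTT
  TTTTTT
Step 4: 5 trees catch fire, 4 burn out
  ......
  .....F
  F...FT
  TFTFTT
  TTTTTT
  TTTTTT
Step 5: 6 trees catch fire, 5 burn out
  ......
  ......
  .....F
  F.F.FT
  TFTFTT
  TTTTTT
Step 6: 6 trees catch fire, 6 burn out
  ......
  ......
  ......
  .....F
  F.F.FT
  TFTFTT

......
......
......
.....F
F.F.FT
TFTFTT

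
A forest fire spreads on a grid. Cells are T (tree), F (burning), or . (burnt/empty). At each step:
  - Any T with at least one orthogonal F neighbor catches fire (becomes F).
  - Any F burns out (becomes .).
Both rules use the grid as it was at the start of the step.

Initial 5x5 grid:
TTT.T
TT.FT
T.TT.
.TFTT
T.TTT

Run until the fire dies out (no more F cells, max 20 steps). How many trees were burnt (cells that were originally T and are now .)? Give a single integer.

Step 1: +6 fires, +2 burnt (F count now 6)
Step 2: +3 fires, +6 burnt (F count now 3)
Step 3: +1 fires, +3 burnt (F count now 1)
Step 4: +0 fires, +1 burnt (F count now 0)
Fire out after step 4
Initially T: 17, now '.': 18
Total burnt (originally-T cells now '.'): 10

Answer: 10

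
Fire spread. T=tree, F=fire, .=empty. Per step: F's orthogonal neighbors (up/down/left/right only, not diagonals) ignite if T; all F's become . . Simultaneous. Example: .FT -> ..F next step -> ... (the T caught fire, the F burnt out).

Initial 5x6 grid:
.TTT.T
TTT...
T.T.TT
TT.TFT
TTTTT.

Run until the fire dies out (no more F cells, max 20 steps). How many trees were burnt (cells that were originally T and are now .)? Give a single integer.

Answer: 19

Derivation:
Step 1: +4 fires, +1 burnt (F count now 4)
Step 2: +2 fires, +4 burnt (F count now 2)
Step 3: +1 fires, +2 burnt (F count now 1)
Step 4: +1 fires, +1 burnt (F count now 1)
Step 5: +2 fires, +1 burnt (F count now 2)
Step 6: +1 fires, +2 burnt (F count now 1)
Step 7: +1 fires, +1 burnt (F count now 1)
Step 8: +1 fires, +1 burnt (F count now 1)
Step 9: +1 fires, +1 burnt (F count now 1)
Step 10: +2 fires, +1 burnt (F count now 2)
Step 11: +2 fires, +2 burnt (F count now 2)
Step 12: +1 fires, +2 burnt (F count now 1)
Step 13: +0 fires, +1 burnt (F count now 0)
Fire out after step 13
Initially T: 20, now '.': 29
Total burnt (originally-T cells now '.'): 19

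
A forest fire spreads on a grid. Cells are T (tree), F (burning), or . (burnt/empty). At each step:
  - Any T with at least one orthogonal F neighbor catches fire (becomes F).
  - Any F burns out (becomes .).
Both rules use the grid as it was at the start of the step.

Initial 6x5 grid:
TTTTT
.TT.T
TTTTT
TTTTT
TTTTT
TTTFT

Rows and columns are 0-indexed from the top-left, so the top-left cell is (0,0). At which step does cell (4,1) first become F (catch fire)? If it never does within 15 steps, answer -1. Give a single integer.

Step 1: cell (4,1)='T' (+3 fires, +1 burnt)
Step 2: cell (4,1)='T' (+4 fires, +3 burnt)
Step 3: cell (4,1)='F' (+5 fires, +4 burnt)
  -> target ignites at step 3
Step 4: cell (4,1)='.' (+4 fires, +5 burnt)
Step 5: cell (4,1)='.' (+4 fires, +4 burnt)
Step 6: cell (4,1)='.' (+4 fires, +4 burnt)
Step 7: cell (4,1)='.' (+2 fires, +4 burnt)
Step 8: cell (4,1)='.' (+1 fires, +2 burnt)
Step 9: cell (4,1)='.' (+0 fires, +1 burnt)
  fire out at step 9

3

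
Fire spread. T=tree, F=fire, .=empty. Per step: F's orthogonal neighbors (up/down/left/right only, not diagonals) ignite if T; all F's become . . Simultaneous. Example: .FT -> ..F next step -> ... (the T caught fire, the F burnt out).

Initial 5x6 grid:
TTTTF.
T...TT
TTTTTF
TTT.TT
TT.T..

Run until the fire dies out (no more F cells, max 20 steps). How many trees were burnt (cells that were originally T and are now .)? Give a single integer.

Step 1: +5 fires, +2 burnt (F count now 5)
Step 2: +3 fires, +5 burnt (F count now 3)
Step 3: +2 fires, +3 burnt (F count now 2)
Step 4: +3 fires, +2 burnt (F count now 3)
Step 5: +3 fires, +3 burnt (F count now 3)
Step 6: +2 fires, +3 burnt (F count now 2)
Step 7: +1 fires, +2 burnt (F count now 1)
Step 8: +0 fires, +1 burnt (F count now 0)
Fire out after step 8
Initially T: 20, now '.': 29
Total burnt (originally-T cells now '.'): 19

Answer: 19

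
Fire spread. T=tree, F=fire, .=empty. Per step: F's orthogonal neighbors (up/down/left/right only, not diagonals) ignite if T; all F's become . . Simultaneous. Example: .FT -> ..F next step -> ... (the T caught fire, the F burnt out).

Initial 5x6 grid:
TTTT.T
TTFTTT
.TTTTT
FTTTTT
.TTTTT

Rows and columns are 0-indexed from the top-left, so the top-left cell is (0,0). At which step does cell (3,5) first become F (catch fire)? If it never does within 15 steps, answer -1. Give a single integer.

Step 1: cell (3,5)='T' (+5 fires, +2 burnt)
Step 2: cell (3,5)='T' (+8 fires, +5 burnt)
Step 3: cell (3,5)='T' (+5 fires, +8 burnt)
Step 4: cell (3,5)='T' (+4 fires, +5 burnt)
Step 5: cell (3,5)='F' (+2 fires, +4 burnt)
  -> target ignites at step 5
Step 6: cell (3,5)='.' (+1 fires, +2 burnt)
Step 7: cell (3,5)='.' (+0 fires, +1 burnt)
  fire out at step 7

5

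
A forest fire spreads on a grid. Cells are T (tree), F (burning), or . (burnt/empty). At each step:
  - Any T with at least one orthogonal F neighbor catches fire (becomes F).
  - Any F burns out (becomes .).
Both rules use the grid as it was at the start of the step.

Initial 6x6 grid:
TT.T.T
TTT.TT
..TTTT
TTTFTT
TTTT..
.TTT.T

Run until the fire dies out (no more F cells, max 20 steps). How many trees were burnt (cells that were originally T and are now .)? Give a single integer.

Answer: 24

Derivation:
Step 1: +4 fires, +1 burnt (F count now 4)
Step 2: +6 fires, +4 burnt (F count now 6)
Step 3: +6 fires, +6 burnt (F count now 6)
Step 4: +4 fires, +6 burnt (F count now 4)
Step 5: +3 fires, +4 burnt (F count now 3)
Step 6: +1 fires, +3 burnt (F count now 1)
Step 7: +0 fires, +1 burnt (F count now 0)
Fire out after step 7
Initially T: 26, now '.': 34
Total burnt (originally-T cells now '.'): 24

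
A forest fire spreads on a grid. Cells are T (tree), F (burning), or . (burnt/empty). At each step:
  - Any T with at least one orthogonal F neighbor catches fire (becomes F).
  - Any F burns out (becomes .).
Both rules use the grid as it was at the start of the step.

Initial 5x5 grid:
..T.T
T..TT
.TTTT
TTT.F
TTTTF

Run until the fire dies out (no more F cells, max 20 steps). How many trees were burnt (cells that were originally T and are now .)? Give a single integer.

Answer: 14

Derivation:
Step 1: +2 fires, +2 burnt (F count now 2)
Step 2: +3 fires, +2 burnt (F count now 3)
Step 3: +5 fires, +3 burnt (F count now 5)
Step 4: +3 fires, +5 burnt (F count now 3)
Step 5: +1 fires, +3 burnt (F count now 1)
Step 6: +0 fires, +1 burnt (F count now 0)
Fire out after step 6
Initially T: 16, now '.': 23
Total burnt (originally-T cells now '.'): 14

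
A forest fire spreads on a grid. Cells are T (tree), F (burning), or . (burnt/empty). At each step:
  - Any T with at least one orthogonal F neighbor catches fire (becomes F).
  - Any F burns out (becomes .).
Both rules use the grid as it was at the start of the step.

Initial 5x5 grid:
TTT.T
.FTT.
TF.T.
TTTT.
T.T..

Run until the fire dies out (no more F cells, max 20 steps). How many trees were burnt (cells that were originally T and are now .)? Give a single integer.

Answer: 13

Derivation:
Step 1: +4 fires, +2 burnt (F count now 4)
Step 2: +5 fires, +4 burnt (F count now 5)
Step 3: +4 fires, +5 burnt (F count now 4)
Step 4: +0 fires, +4 burnt (F count now 0)
Fire out after step 4
Initially T: 14, now '.': 24
Total burnt (originally-T cells now '.'): 13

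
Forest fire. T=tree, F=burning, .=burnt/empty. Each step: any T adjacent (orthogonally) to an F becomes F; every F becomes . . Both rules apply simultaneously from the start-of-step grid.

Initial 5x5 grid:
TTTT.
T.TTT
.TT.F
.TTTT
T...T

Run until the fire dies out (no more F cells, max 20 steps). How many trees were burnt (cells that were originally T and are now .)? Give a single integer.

Step 1: +2 fires, +1 burnt (F count now 2)
Step 2: +3 fires, +2 burnt (F count now 3)
Step 3: +3 fires, +3 burnt (F count now 3)
Step 4: +3 fires, +3 burnt (F count now 3)
Step 5: +2 fires, +3 burnt (F count now 2)
Step 6: +1 fires, +2 burnt (F count now 1)
Step 7: +1 fires, +1 burnt (F count now 1)
Step 8: +0 fires, +1 burnt (F count now 0)
Fire out after step 8
Initially T: 16, now '.': 24
Total burnt (originally-T cells now '.'): 15

Answer: 15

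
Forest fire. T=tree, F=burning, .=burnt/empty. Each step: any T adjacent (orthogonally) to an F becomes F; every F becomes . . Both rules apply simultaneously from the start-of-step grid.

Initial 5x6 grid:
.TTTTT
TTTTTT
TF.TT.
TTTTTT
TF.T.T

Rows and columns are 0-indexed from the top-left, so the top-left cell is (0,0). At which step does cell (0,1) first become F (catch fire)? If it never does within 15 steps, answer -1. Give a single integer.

Step 1: cell (0,1)='T' (+4 fires, +2 burnt)
Step 2: cell (0,1)='F' (+5 fires, +4 burnt)
  -> target ignites at step 2
Step 3: cell (0,1)='.' (+3 fires, +5 burnt)
Step 4: cell (0,1)='.' (+5 fires, +3 burnt)
Step 5: cell (0,1)='.' (+4 fires, +5 burnt)
Step 6: cell (0,1)='.' (+2 fires, +4 burnt)
Step 7: cell (0,1)='.' (+0 fires, +2 burnt)
  fire out at step 7

2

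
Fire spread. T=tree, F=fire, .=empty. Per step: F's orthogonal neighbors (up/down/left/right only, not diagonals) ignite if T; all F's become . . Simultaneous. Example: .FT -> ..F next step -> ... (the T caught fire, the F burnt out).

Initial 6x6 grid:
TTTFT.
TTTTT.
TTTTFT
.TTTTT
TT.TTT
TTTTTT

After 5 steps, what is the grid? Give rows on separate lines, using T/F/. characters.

Step 1: 7 trees catch fire, 2 burn out
  TTF.F.
  TTTFF.
  TTTF.F
  .TTTFT
  TT.TTT
  TTTTTT
Step 2: 6 trees catch fire, 7 burn out
  TF....
  TTF...
  TTF...
  .TTF.F
  TT.TFT
  TTTTTT
Step 3: 7 trees catch fire, 6 burn out
  F.....
  TF....
  TF....
  .TF...
  TT.F.F
  TTTTFT
Step 4: 5 trees catch fire, 7 burn out
  ......
  F.....
  F.....
  .F....
  TT....
  TTTF.F
Step 5: 2 trees catch fire, 5 burn out
  ......
  ......
  ......
  ......
  TF....
  TTF...

......
......
......
......
TF....
TTF...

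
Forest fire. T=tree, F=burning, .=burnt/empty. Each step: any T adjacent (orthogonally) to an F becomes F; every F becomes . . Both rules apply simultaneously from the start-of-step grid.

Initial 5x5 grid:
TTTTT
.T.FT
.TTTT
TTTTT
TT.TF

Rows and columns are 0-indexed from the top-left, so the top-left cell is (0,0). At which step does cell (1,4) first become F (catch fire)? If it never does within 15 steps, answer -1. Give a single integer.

Step 1: cell (1,4)='F' (+5 fires, +2 burnt)
  -> target ignites at step 1
Step 2: cell (1,4)='.' (+5 fires, +5 burnt)
Step 3: cell (1,4)='.' (+3 fires, +5 burnt)
Step 4: cell (1,4)='.' (+3 fires, +3 burnt)
Step 5: cell (1,4)='.' (+2 fires, +3 burnt)
Step 6: cell (1,4)='.' (+1 fires, +2 burnt)
Step 7: cell (1,4)='.' (+0 fires, +1 burnt)
  fire out at step 7

1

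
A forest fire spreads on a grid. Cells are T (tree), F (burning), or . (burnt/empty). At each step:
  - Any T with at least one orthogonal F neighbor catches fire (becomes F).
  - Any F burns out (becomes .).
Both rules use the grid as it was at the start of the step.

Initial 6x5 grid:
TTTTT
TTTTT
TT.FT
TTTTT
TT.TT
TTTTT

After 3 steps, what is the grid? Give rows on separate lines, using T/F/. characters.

Step 1: 3 trees catch fire, 1 burn out
  TTTTT
  TTTFT
  TT..F
  TTTFT
  TT.TT
  TTTTT
Step 2: 6 trees catch fire, 3 burn out
  TTTFT
  TTF.F
  TT...
  TTF.F
  TT.FT
  TTTTT
Step 3: 6 trees catch fire, 6 burn out
  TTF.F
  TF...
  TT...
  TF...
  TT..F
  TTTFT

TTF.F
TF...
TT...
TF...
TT..F
TTTFT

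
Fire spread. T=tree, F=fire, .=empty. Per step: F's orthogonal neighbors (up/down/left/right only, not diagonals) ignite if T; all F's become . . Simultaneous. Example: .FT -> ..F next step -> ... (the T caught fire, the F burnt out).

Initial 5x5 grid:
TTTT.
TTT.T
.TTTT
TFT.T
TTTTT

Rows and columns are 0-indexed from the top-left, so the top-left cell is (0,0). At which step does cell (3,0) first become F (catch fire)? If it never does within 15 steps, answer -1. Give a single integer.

Step 1: cell (3,0)='F' (+4 fires, +1 burnt)
  -> target ignites at step 1
Step 2: cell (3,0)='.' (+4 fires, +4 burnt)
Step 3: cell (3,0)='.' (+5 fires, +4 burnt)
Step 4: cell (3,0)='.' (+4 fires, +5 burnt)
Step 5: cell (3,0)='.' (+3 fires, +4 burnt)
Step 6: cell (3,0)='.' (+0 fires, +3 burnt)
  fire out at step 6

1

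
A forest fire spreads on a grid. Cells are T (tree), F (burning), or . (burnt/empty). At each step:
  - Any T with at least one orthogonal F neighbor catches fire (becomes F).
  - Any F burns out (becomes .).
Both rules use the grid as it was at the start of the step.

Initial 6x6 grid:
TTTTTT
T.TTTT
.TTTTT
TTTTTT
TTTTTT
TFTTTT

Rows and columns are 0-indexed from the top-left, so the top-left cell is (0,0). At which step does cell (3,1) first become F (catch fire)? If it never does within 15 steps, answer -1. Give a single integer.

Step 1: cell (3,1)='T' (+3 fires, +1 burnt)
Step 2: cell (3,1)='F' (+4 fires, +3 burnt)
  -> target ignites at step 2
Step 3: cell (3,1)='.' (+5 fires, +4 burnt)
Step 4: cell (3,1)='.' (+4 fires, +5 burnt)
Step 5: cell (3,1)='.' (+4 fires, +4 burnt)
Step 6: cell (3,1)='.' (+4 fires, +4 burnt)
Step 7: cell (3,1)='.' (+4 fires, +4 burnt)
Step 8: cell (3,1)='.' (+3 fires, +4 burnt)
Step 9: cell (3,1)='.' (+2 fires, +3 burnt)
Step 10: cell (3,1)='.' (+0 fires, +2 burnt)
  fire out at step 10

2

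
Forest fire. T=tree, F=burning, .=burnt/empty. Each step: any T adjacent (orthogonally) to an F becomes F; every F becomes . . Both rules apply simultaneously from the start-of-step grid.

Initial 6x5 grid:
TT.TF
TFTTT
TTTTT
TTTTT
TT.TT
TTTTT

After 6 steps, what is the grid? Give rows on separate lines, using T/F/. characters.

Step 1: 6 trees catch fire, 2 burn out
  TF.F.
  F.FTF
  TFTTT
  TTTTT
  TT.TT
  TTTTT
Step 2: 6 trees catch fire, 6 burn out
  F....
  ...F.
  F.FTF
  TFTTT
  TT.TT
  TTTTT
Step 3: 5 trees catch fire, 6 burn out
  .....
  .....
  ...F.
  F.FTF
  TF.TT
  TTTTT
Step 4: 4 trees catch fire, 5 burn out
  .....
  .....
  .....
  ...F.
  F..TF
  TFTTT
Step 5: 4 trees catch fire, 4 burn out
  .....
  .....
  .....
  .....
  ...F.
  F.FTF
Step 6: 1 trees catch fire, 4 burn out
  .....
  .....
  .....
  .....
  .....
  ...F.

.....
.....
.....
.....
.....
...F.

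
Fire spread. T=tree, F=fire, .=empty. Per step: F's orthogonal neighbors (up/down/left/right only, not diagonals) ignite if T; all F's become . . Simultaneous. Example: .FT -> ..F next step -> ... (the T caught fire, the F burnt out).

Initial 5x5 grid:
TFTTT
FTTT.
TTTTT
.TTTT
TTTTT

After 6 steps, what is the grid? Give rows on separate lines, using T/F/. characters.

Step 1: 4 trees catch fire, 2 burn out
  F.FTT
  .FTT.
  FTTTT
  .TTTT
  TTTTT
Step 2: 3 trees catch fire, 4 burn out
  ...FT
  ..FT.
  .FTTT
  .TTTT
  TTTTT
Step 3: 4 trees catch fire, 3 burn out
  ....F
  ...F.
  ..FTT
  .FTTT
  TTTTT
Step 4: 3 trees catch fire, 4 burn out
  .....
  .....
  ...FT
  ..FTT
  TFTTT
Step 5: 4 trees catch fire, 3 burn out
  .....
  .....
  ....F
  ...FT
  F.FTT
Step 6: 2 trees catch fire, 4 burn out
  .....
  .....
  .....
  ....F
  ...FT

.....
.....
.....
....F
...FT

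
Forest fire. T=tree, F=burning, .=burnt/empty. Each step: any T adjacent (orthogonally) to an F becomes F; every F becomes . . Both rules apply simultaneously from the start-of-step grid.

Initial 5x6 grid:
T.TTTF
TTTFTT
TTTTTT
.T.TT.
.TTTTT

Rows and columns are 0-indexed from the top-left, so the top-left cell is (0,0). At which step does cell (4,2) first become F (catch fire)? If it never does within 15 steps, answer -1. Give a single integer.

Step 1: cell (4,2)='T' (+6 fires, +2 burnt)
Step 2: cell (4,2)='T' (+6 fires, +6 burnt)
Step 3: cell (4,2)='T' (+4 fires, +6 burnt)
Step 4: cell (4,2)='F' (+5 fires, +4 burnt)
  -> target ignites at step 4
Step 5: cell (4,2)='.' (+2 fires, +5 burnt)
Step 6: cell (4,2)='.' (+0 fires, +2 burnt)
  fire out at step 6

4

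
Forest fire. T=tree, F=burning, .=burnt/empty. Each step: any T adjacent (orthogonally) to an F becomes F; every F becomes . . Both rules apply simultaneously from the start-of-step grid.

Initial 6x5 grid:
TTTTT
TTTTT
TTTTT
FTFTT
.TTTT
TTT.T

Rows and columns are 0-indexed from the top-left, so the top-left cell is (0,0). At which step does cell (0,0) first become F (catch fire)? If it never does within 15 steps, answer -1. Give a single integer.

Step 1: cell (0,0)='T' (+5 fires, +2 burnt)
Step 2: cell (0,0)='T' (+8 fires, +5 burnt)
Step 3: cell (0,0)='F' (+7 fires, +8 burnt)
  -> target ignites at step 3
Step 4: cell (0,0)='.' (+5 fires, +7 burnt)
Step 5: cell (0,0)='.' (+1 fires, +5 burnt)
Step 6: cell (0,0)='.' (+0 fires, +1 burnt)
  fire out at step 6

3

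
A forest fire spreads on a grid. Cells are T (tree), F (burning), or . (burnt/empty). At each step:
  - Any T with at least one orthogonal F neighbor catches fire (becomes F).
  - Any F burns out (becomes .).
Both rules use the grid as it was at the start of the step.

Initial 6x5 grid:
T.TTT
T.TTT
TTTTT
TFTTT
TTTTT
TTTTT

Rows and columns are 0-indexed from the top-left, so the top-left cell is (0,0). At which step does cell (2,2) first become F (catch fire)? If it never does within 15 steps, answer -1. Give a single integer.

Step 1: cell (2,2)='T' (+4 fires, +1 burnt)
Step 2: cell (2,2)='F' (+6 fires, +4 burnt)
  -> target ignites at step 2
Step 3: cell (2,2)='.' (+7 fires, +6 burnt)
Step 4: cell (2,2)='.' (+6 fires, +7 burnt)
Step 5: cell (2,2)='.' (+3 fires, +6 burnt)
Step 6: cell (2,2)='.' (+1 fires, +3 burnt)
Step 7: cell (2,2)='.' (+0 fires, +1 burnt)
  fire out at step 7

2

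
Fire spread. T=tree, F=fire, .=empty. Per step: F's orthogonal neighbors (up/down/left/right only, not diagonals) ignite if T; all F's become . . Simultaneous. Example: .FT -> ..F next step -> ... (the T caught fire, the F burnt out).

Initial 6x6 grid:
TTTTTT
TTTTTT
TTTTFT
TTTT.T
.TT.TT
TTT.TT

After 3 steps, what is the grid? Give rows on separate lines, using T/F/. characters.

Step 1: 3 trees catch fire, 1 burn out
  TTTTTT
  TTTTFT
  TTTF.F
  TTTT.T
  .TT.TT
  TTT.TT
Step 2: 6 trees catch fire, 3 burn out
  TTTTFT
  TTTF.F
  TTF...
  TTTF.F
  .TT.TT
  TTT.TT
Step 3: 6 trees catch fire, 6 burn out
  TTTF.F
  TTF...
  TF....
  TTF...
  .TT.TF
  TTT.TT

TTTF.F
TTF...
TF....
TTF...
.TT.TF
TTT.TT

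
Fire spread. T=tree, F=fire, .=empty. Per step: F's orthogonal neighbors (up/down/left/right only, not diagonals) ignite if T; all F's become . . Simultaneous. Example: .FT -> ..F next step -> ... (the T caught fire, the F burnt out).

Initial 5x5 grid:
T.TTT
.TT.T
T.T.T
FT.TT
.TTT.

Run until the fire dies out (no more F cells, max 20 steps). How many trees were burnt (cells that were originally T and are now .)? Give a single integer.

Step 1: +2 fires, +1 burnt (F count now 2)
Step 2: +1 fires, +2 burnt (F count now 1)
Step 3: +1 fires, +1 burnt (F count now 1)
Step 4: +1 fires, +1 burnt (F count now 1)
Step 5: +1 fires, +1 burnt (F count now 1)
Step 6: +1 fires, +1 burnt (F count now 1)
Step 7: +1 fires, +1 burnt (F count now 1)
Step 8: +1 fires, +1 burnt (F count now 1)
Step 9: +1 fires, +1 burnt (F count now 1)
Step 10: +1 fires, +1 burnt (F count now 1)
Step 11: +1 fires, +1 burnt (F count now 1)
Step 12: +1 fires, +1 burnt (F count now 1)
Step 13: +2 fires, +1 burnt (F count now 2)
Step 14: +0 fires, +2 burnt (F count now 0)
Fire out after step 14
Initially T: 16, now '.': 24
Total burnt (originally-T cells now '.'): 15

Answer: 15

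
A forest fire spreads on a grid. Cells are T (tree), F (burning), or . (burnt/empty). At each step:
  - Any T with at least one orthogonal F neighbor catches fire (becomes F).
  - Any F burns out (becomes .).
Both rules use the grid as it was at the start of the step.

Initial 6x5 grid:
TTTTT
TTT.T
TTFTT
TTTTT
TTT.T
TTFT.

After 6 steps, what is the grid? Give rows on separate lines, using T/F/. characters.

Step 1: 7 trees catch fire, 2 burn out
  TTTTT
  TTF.T
  TF.FT
  TTFTT
  TTF.T
  TF.F.
Step 2: 8 trees catch fire, 7 burn out
  TTFTT
  TF..T
  F...F
  TF.FT
  TF..T
  F....
Step 3: 7 trees catch fire, 8 burn out
  TF.FT
  F...F
  .....
  F...F
  F...T
  .....
Step 4: 3 trees catch fire, 7 burn out
  F...F
  .....
  .....
  .....
  ....F
  .....
Step 5: 0 trees catch fire, 3 burn out
  .....
  .....
  .....
  .....
  .....
  .....
Step 6: 0 trees catch fire, 0 burn out
  .....
  .....
  .....
  .....
  .....
  .....

.....
.....
.....
.....
.....
.....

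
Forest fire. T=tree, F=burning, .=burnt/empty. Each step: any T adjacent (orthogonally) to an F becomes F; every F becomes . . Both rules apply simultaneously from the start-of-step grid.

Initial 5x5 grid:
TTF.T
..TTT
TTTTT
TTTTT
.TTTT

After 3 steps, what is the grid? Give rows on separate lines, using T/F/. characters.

Step 1: 2 trees catch fire, 1 burn out
  TF..T
  ..FTT
  TTTTT
  TTTTT
  .TTTT
Step 2: 3 trees catch fire, 2 burn out
  F...T
  ...FT
  TTFTT
  TTTTT
  .TTTT
Step 3: 4 trees catch fire, 3 burn out
  ....T
  ....F
  TF.FT
  TTFTT
  .TTTT

....T
....F
TF.FT
TTFTT
.TTTT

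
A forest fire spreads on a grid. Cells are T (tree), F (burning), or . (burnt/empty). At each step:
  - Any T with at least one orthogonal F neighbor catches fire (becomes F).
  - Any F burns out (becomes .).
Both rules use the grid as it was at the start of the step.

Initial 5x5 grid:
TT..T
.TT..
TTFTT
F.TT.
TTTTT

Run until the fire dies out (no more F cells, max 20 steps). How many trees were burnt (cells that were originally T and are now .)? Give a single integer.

Step 1: +6 fires, +2 burnt (F count now 6)
Step 2: +5 fires, +6 burnt (F count now 5)
Step 3: +2 fires, +5 burnt (F count now 2)
Step 4: +2 fires, +2 burnt (F count now 2)
Step 5: +0 fires, +2 burnt (F count now 0)
Fire out after step 5
Initially T: 16, now '.': 24
Total burnt (originally-T cells now '.'): 15

Answer: 15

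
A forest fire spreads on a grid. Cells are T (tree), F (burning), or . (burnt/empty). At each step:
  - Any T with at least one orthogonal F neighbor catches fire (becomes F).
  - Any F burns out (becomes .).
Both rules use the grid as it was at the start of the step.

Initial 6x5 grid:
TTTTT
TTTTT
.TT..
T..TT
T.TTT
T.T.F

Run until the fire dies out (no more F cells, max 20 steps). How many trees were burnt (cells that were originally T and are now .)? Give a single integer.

Answer: 6

Derivation:
Step 1: +1 fires, +1 burnt (F count now 1)
Step 2: +2 fires, +1 burnt (F count now 2)
Step 3: +2 fires, +2 burnt (F count now 2)
Step 4: +1 fires, +2 burnt (F count now 1)
Step 5: +0 fires, +1 burnt (F count now 0)
Fire out after step 5
Initially T: 21, now '.': 15
Total burnt (originally-T cells now '.'): 6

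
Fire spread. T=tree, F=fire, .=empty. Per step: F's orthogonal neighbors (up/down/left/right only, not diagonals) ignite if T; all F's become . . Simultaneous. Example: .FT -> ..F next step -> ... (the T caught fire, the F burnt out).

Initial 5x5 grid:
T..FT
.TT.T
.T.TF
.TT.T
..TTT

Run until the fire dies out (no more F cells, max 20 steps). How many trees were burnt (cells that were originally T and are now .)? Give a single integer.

Step 1: +4 fires, +2 burnt (F count now 4)
Step 2: +1 fires, +4 burnt (F count now 1)
Step 3: +1 fires, +1 burnt (F count now 1)
Step 4: +1 fires, +1 burnt (F count now 1)
Step 5: +1 fires, +1 burnt (F count now 1)
Step 6: +1 fires, +1 burnt (F count now 1)
Step 7: +1 fires, +1 burnt (F count now 1)
Step 8: +1 fires, +1 burnt (F count now 1)
Step 9: +1 fires, +1 burnt (F count now 1)
Step 10: +0 fires, +1 burnt (F count now 0)
Fire out after step 10
Initially T: 13, now '.': 24
Total burnt (originally-T cells now '.'): 12

Answer: 12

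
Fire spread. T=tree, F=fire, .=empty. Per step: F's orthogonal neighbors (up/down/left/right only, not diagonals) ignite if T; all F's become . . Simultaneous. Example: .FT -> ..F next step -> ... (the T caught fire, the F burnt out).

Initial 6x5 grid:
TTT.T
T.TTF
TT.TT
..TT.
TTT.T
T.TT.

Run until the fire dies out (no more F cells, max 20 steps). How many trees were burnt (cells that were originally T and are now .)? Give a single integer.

Answer: 19

Derivation:
Step 1: +3 fires, +1 burnt (F count now 3)
Step 2: +2 fires, +3 burnt (F count now 2)
Step 3: +2 fires, +2 burnt (F count now 2)
Step 4: +2 fires, +2 burnt (F count now 2)
Step 5: +2 fires, +2 burnt (F count now 2)
Step 6: +3 fires, +2 burnt (F count now 3)
Step 7: +3 fires, +3 burnt (F count now 3)
Step 8: +2 fires, +3 burnt (F count now 2)
Step 9: +0 fires, +2 burnt (F count now 0)
Fire out after step 9
Initially T: 20, now '.': 29
Total burnt (originally-T cells now '.'): 19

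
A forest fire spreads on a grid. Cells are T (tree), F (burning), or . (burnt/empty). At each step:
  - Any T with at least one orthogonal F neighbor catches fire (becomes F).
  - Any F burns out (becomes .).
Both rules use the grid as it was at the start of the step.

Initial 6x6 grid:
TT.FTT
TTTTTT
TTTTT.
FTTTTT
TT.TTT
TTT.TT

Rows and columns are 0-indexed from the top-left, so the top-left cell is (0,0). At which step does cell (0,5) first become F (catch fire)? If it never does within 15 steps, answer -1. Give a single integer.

Step 1: cell (0,5)='T' (+5 fires, +2 burnt)
Step 2: cell (0,5)='F' (+9 fires, +5 burnt)
  -> target ignites at step 2
Step 3: cell (0,5)='.' (+7 fires, +9 burnt)
Step 4: cell (0,5)='.' (+4 fires, +7 burnt)
Step 5: cell (0,5)='.' (+2 fires, +4 burnt)
Step 6: cell (0,5)='.' (+2 fires, +2 burnt)
Step 7: cell (0,5)='.' (+1 fires, +2 burnt)
Step 8: cell (0,5)='.' (+0 fires, +1 burnt)
  fire out at step 8

2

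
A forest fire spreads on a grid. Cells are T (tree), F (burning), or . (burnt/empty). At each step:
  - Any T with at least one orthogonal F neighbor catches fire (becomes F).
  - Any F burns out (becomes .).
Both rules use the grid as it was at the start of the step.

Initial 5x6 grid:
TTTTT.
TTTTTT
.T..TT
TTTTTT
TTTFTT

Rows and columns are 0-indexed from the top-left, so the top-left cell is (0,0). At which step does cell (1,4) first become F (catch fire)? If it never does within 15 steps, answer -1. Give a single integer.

Step 1: cell (1,4)='T' (+3 fires, +1 burnt)
Step 2: cell (1,4)='T' (+4 fires, +3 burnt)
Step 3: cell (1,4)='T' (+4 fires, +4 burnt)
Step 4: cell (1,4)='F' (+4 fires, +4 burnt)
  -> target ignites at step 4
Step 5: cell (1,4)='.' (+4 fires, +4 burnt)
Step 6: cell (1,4)='.' (+4 fires, +4 burnt)
Step 7: cell (1,4)='.' (+2 fires, +4 burnt)
Step 8: cell (1,4)='.' (+0 fires, +2 burnt)
  fire out at step 8

4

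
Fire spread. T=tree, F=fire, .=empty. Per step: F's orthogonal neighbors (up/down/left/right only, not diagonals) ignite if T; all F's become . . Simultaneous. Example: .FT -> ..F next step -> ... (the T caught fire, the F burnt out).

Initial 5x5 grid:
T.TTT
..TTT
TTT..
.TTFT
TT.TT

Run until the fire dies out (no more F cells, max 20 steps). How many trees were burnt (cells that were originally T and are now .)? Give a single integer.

Step 1: +3 fires, +1 burnt (F count now 3)
Step 2: +3 fires, +3 burnt (F count now 3)
Step 3: +3 fires, +3 burnt (F count now 3)
Step 4: +4 fires, +3 burnt (F count now 4)
Step 5: +2 fires, +4 burnt (F count now 2)
Step 6: +1 fires, +2 burnt (F count now 1)
Step 7: +0 fires, +1 burnt (F count now 0)
Fire out after step 7
Initially T: 17, now '.': 24
Total burnt (originally-T cells now '.'): 16

Answer: 16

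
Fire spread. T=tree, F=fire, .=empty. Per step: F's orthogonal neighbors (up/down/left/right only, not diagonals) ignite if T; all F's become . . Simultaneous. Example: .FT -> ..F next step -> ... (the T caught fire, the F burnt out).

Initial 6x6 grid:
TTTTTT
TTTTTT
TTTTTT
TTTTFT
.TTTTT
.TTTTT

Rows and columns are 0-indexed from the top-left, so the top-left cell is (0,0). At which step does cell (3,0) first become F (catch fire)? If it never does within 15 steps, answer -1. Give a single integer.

Step 1: cell (3,0)='T' (+4 fires, +1 burnt)
Step 2: cell (3,0)='T' (+7 fires, +4 burnt)
Step 3: cell (3,0)='T' (+8 fires, +7 burnt)
Step 4: cell (3,0)='F' (+7 fires, +8 burnt)
  -> target ignites at step 4
Step 5: cell (3,0)='.' (+4 fires, +7 burnt)
Step 6: cell (3,0)='.' (+2 fires, +4 burnt)
Step 7: cell (3,0)='.' (+1 fires, +2 burnt)
Step 8: cell (3,0)='.' (+0 fires, +1 burnt)
  fire out at step 8

4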